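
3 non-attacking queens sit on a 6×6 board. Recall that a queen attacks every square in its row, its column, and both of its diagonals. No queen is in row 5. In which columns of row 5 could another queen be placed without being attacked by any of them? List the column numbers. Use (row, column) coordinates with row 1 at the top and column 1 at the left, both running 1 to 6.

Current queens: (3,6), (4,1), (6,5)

columns 3

(3,6) attacks row 5 at column 6 and diagonals 4.
(4,1) attacks row 5 at column 1 and diagonals 2.
(6,5) attacks row 5 at column 5 and diagonals 4, 6.
Attacked columns: {1, 2, 4, 5, 6}. Safe: {3}.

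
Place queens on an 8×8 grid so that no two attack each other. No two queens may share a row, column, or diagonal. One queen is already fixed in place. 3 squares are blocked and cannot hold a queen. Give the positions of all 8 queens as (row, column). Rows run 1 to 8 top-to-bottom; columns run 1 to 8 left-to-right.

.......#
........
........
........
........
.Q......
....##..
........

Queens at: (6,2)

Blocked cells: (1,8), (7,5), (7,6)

(1,5) (2,3) (3,1) (4,6) (5,8) (6,2) (7,4) (8,7)

Row 1: attacked by (6,2)→{2,7}. Blocked: 8. Safe: 1, 3, 4, 5, 6. Place at column 5.
Row 2: attacked by (1,5)→{4,5,6}; (6,2)→{2,6}. Safe: 1, 3, 7, 8. Place at column 3.
Row 3: attacked by (1,5)→{3,5,7}; (2,3)→{2,3,4}; (6,2)→{2,5}. Safe: 1, 6, 8. Place at column 1.
Row 4: attacked by (1,5)→{2,5,8}; (2,3)→{1,3,5}; (3,1)→{1,2}; (6,2)→{2,4}. Safe: 6, 7. Place at column 6.
Row 5: attacked by (1,5)→{1,5}; (2,3)→{3,6}; (3,1)→{1,3}; (4,6)→{5,6,7}; (6,2)→{1,2,3}. Safe: 4, 8. Place at column 8.
Row 7: attacked by (1,5)→{5}; (2,3)→{3,8}; (3,1)→{1,5}; (4,6)→{3,6}; (5,8)→{6,8}; (6,2)→{1,2,3}. Blocked: 5,6. Safe: 4, 7. Place at column 4.
Row 8: attacked by (1,5)→{5}; (2,3)→{3}; (3,1)→{1,6}; (4,6)→{2,6}; (5,8)→{5,8}; (6,2)→{2,4}; (7,4)→{3,4,5}. Safe: 7. Place at column 7.
Columns [5, 3, 1, 6, 8, 2, 4, 7], r−c [-4, -1, 2, -2, -3, 4, 3, 1], r+c [6, 5, 4, 10, 13, 8, 11, 15] are all distinct, so no two queens attack.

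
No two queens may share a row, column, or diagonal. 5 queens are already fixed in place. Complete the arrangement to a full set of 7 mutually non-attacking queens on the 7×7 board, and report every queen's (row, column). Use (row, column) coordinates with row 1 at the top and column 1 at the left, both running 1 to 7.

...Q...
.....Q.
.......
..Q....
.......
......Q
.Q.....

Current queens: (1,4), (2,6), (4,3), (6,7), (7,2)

(1,4) (2,6) (3,1) (4,3) (5,5) (6,7) (7,2)

Row 3: attacked by (1,4)→{2,4,6}; (2,6)→{5,6,7}; (4,3)→{2,3,4}; (6,7)→{4,7}; (7,2)→{2,6}. Safe: 1. Place at column 1.
Row 5: attacked by (1,4)→{4}; (2,6)→{3,6}; (3,1)→{1,3}; (4,3)→{2,3,4}; (6,7)→{6,7}; (7,2)→{2,4}. Safe: 5. Place at column 5.
Columns [4, 6, 1, 3, 5, 7, 2], r−c [-3, -4, 2, 1, 0, -1, 5], r+c [5, 8, 4, 7, 10, 13, 9] are all distinct, so no two queens attack.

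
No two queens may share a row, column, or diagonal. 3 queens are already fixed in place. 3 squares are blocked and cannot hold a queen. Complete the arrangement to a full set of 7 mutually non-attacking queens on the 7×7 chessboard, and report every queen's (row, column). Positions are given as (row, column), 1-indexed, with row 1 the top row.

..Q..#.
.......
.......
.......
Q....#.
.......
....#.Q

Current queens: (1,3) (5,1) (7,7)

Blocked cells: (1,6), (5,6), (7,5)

(1,3) (2,6) (3,2) (4,5) (5,1) (6,4) (7,7)

Row 2: attacked by (1,3)→{2,3,4}; (5,1)→{1,4}; (7,7)→{2,7}. Safe: 5, 6. Place at column 6.
Row 3: attacked by (1,3)→{1,3,5}; (2,6)→{5,6,7}; (5,1)→{1,3}; (7,7)→{3,7}. Safe: 2, 4. Place at column 2.
Row 4: attacked by (1,3)→{3,6}; (2,6)→{4,6}; (3,2)→{1,2,3}; (5,1)→{1,2}; (7,7)→{4,7}. Safe: 5. Place at column 5.
Row 6: attacked by (1,3)→{3}; (2,6)→{2,6}; (3,2)→{2,5}; (4,5)→{3,5,7}; (5,1)→{1,2}; (7,7)→{6,7}. Safe: 4. Place at column 4.
Columns [3, 6, 2, 5, 1, 4, 7], r−c [-2, -4, 1, -1, 4, 2, 0], r+c [4, 8, 5, 9, 6, 10, 14] are all distinct, so no two queens attack.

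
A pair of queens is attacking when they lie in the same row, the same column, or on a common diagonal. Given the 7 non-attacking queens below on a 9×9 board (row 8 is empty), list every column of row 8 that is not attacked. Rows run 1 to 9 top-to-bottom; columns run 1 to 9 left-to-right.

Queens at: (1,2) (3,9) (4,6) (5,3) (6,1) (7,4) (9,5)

(1,2) attacks row 8 at column 2 and diagonals 9.
(3,9) attacks row 8 at column 9 and diagonals 4.
(4,6) attacks row 8 at column 6 and diagonals 2.
(5,3) attacks row 8 at column 3 and diagonals 6.
(6,1) attacks row 8 at column 1 and diagonals 3.
(7,4) attacks row 8 at column 4 and diagonals 3, 5.
(9,5) attacks row 8 at column 5 and diagonals 4, 6.
Attacked columns: {1, 2, 3, 4, 5, 6, 9}. Safe: {7, 8}.

columns 7, 8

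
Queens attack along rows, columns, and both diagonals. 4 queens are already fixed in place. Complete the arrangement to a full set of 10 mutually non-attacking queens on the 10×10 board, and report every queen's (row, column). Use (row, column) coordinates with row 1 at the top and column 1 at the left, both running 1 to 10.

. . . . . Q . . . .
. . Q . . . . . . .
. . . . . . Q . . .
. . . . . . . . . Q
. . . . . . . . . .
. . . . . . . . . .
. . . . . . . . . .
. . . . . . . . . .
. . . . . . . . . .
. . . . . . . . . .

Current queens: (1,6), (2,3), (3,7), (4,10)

Row 5: attacked by (1,6)→{2,6,10}; (2,3)→{3,6}; (3,7)→{5,7,9}; (4,10)→{9,10}. Safe: 1, 4, 8. Place at column 8.
Row 6: attacked by (1,6)→{1,6}; (2,3)→{3,7}; (3,7)→{4,7,10}; (4,10)→{8,10}; (5,8)→{7,8,9}. Safe: 2, 5. Place at column 2.
Row 7: attacked by (1,6)→{6}; (2,3)→{3,8}; (3,7)→{3,7}; (4,10)→{7,10}; (5,8)→{6,8,10}; (6,2)→{1,2,3}. Safe: 4, 5, 9. Place at column 4.
Row 8: attacked by (1,6)→{6}; (2,3)→{3,9}; (3,7)→{2,7}; (4,10)→{6,10}; (5,8)→{5,8}; (6,2)→{2,4}; (7,4)→{3,4,5}. Safe: 1. Place at column 1.
Row 9: attacked by (1,6)→{6}; (2,3)→{3,10}; (3,7)→{1,7}; (4,10)→{5,10}; (5,8)→{4,8}; (6,2)→{2,5}; (7,4)→{2,4,6}; (8,1)→{1,2}. Safe: 9. Place at column 9.
Row 10: attacked by (1,6)→{6}; (2,3)→{3}; (3,7)→{7}; (4,10)→{4,10}; (5,8)→{3,8}; (6,2)→{2,6}; (7,4)→{1,4,7}; (8,1)→{1,3}; (9,9)→{8,9,10}. Safe: 5. Place at column 5.
Columns [6, 3, 7, 10, 8, 2, 4, 1, 9, 5], r−c [-5, -1, -4, -6, -3, 4, 3, 7, 0, 5], r+c [7, 5, 10, 14, 13, 8, 11, 9, 18, 15] are all distinct, so no two queens attack.

(1,6) (2,3) (3,7) (4,10) (5,8) (6,2) (7,4) (8,1) (9,9) (10,5)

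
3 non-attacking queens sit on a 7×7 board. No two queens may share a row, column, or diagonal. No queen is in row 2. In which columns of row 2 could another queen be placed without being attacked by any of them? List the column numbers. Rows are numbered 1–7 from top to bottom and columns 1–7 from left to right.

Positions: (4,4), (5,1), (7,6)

(4,4) attacks row 2 at column 4 and diagonals 2, 6.
(5,1) attacks row 2 at column 1 and diagonals 4.
(7,6) attacks row 2 at column 6 and diagonals 1.
Attacked columns: {1, 2, 4, 6}. Safe: {3, 5, 7}.

columns 3, 5, 7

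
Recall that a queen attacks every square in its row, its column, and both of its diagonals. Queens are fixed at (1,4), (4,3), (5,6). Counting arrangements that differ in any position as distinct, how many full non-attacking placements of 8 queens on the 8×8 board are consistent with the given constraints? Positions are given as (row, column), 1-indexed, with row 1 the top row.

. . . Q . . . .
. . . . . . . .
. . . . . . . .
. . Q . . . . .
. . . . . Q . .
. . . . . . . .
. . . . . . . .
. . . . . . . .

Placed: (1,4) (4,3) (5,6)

Branch on row 2: col 2 → 2; col 7 → 0; col 8 → 1.
Sum: 2 + 0 + 1 = 3.

3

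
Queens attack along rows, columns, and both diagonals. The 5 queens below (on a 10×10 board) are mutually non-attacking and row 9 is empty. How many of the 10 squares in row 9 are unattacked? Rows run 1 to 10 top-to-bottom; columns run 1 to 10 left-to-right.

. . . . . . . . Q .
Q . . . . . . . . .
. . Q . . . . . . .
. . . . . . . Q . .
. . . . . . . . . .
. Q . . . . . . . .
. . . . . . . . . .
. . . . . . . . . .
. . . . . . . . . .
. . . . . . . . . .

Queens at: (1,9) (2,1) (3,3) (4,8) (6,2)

4

(1,9) attacks row 9 at column 9 and diagonals 1.
(2,1) attacks row 9 at column 1 and diagonals 8.
(3,3) attacks row 9 at column 3 and diagonals 9.
(4,8) attacks row 9 at column 8 and diagonals 3.
(6,2) attacks row 9 at column 2 and diagonals 5.
Attacked columns: {1, 2, 3, 5, 8, 9}. Safe: {4, 6, 7, 10}.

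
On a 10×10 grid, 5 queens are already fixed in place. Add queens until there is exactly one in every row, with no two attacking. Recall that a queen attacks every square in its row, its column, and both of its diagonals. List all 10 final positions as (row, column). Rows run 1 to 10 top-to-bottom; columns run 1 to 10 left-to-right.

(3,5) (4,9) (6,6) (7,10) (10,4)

(1,8) (2,3) (3,5) (4,9) (5,2) (6,6) (7,10) (8,7) (9,1) (10,4)

Row 1: attacked by (3,5)→{3,5,7}; (4,9)→{6,9}; (6,6)→{1,6}; (7,10)→{4,10}; (10,4)→{4}. Safe: 2, 8. Place at column 8.
Row 2: attacked by (1,8)→{7,8,9}; (3,5)→{4,5,6}; (4,9)→{7,9}; (6,6)→{2,6,10}; (7,10)→{5,10}; (10,4)→{4}. Safe: 1, 3. Place at column 3.
Row 5: attacked by (1,8)→{4,8}; (2,3)→{3,6}; (3,5)→{3,5,7}; (4,9)→{8,9,10}; (6,6)→{5,6,7}; (7,10)→{8,10}; (10,4)→{4,9}. Safe: 1, 2. Place at column 2.
Row 8: attacked by (1,8)→{1,8}; (2,3)→{3,9}; (3,5)→{5,10}; (4,9)→{5,9}; (5,2)→{2,5}; (6,6)→{4,6,8}; (7,10)→{9,10}; (10,4)→{2,4,6}. Safe: 7. Place at column 7.
Row 9: attacked by (1,8)→{8}; (2,3)→{3,10}; (3,5)→{5}; (4,9)→{4,9}; (5,2)→{2,6}; (6,6)→{3,6,9}; (7,10)→{8,10}; (8,7)→{6,7,8}; (10,4)→{3,4,5}. Safe: 1. Place at column 1.
Columns [8, 3, 5, 9, 2, 6, 10, 7, 1, 4], r−c [-7, -1, -2, -5, 3, 0, -3, 1, 8, 6], r+c [9, 5, 8, 13, 7, 12, 17, 15, 10, 14] are all distinct, so no two queens attack.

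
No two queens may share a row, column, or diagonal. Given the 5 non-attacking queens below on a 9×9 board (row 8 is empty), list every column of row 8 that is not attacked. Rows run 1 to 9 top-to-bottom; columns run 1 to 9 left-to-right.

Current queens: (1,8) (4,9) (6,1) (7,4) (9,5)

columns 2, 7

(1,8) attacks row 8 at column 8 and diagonals 1.
(4,9) attacks row 8 at column 9 and diagonals 5.
(6,1) attacks row 8 at column 1 and diagonals 3.
(7,4) attacks row 8 at column 4 and diagonals 3, 5.
(9,5) attacks row 8 at column 5 and diagonals 4, 6.
Attacked columns: {1, 3, 4, 5, 6, 8, 9}. Safe: {2, 7}.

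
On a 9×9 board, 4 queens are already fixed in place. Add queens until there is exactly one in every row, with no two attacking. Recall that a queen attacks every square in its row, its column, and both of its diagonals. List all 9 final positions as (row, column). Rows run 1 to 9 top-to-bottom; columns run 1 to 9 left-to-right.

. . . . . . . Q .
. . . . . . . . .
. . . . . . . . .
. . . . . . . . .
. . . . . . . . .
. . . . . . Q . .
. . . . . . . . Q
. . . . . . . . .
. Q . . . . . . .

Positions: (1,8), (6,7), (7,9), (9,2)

(1,8) (2,6) (3,1) (4,3) (5,5) (6,7) (7,9) (8,4) (9,2)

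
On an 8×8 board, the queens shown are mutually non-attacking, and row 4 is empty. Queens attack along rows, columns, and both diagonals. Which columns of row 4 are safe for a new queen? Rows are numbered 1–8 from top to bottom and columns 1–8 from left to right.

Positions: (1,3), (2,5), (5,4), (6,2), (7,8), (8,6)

(1,3) attacks row 4 at column 3 and diagonals 6.
(2,5) attacks row 4 at column 5 and diagonals 3, 7.
(5,4) attacks row 4 at column 4 and diagonals 3, 5.
(6,2) attacks row 4 at column 2 and diagonals 4.
(7,8) attacks row 4 at column 8 and diagonals 5.
(8,6) attacks row 4 at column 6 and diagonals 2.
Attacked columns: {2, 3, 4, 5, 6, 7, 8}. Safe: {1}.

columns 1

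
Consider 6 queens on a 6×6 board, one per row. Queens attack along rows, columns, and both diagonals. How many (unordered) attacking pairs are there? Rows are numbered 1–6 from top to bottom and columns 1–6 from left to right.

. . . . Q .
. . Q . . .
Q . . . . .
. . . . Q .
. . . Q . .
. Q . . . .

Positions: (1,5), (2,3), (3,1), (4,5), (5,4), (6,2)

3

Same column: (1,5)–(4,5) (column 5).
Same diagonal: (2,3)–(4,5) (|2−4| = |3−5| = 2); (4,5)–(5,4) (|4−5| = |5−4| = 1).
Total attacking pairs: 3.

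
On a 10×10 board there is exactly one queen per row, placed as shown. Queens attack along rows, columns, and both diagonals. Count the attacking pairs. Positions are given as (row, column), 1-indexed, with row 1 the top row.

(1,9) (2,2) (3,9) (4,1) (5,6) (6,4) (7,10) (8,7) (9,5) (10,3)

2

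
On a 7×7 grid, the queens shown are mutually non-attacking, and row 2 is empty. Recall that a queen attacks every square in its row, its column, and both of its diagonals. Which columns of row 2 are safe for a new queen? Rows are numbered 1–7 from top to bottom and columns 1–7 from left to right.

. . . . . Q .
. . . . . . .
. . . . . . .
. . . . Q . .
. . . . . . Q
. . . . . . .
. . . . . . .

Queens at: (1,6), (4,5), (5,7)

(1,6) attacks row 2 at column 6 and diagonals 5, 7.
(4,5) attacks row 2 at column 5 and diagonals 3, 7.
(5,7) attacks row 2 at column 7 and diagonals 4.
Attacked columns: {3, 4, 5, 6, 7}. Safe: {1, 2}.

columns 1, 2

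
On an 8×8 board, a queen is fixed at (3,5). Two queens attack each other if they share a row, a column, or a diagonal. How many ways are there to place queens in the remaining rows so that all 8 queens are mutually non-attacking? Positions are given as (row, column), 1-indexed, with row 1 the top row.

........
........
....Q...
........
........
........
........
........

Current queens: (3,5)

12

Branch on row 1: col 1 → 1; col 2 → 1; col 4 → 6; col 6 → 3; col 8 → 1.
Sum: 1 + 1 + 6 + 3 + 1 = 12.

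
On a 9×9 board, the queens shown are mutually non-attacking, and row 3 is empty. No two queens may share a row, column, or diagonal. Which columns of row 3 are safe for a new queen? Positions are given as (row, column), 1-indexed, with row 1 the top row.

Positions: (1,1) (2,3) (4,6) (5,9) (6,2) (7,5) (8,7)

columns 8

(1,1) attacks row 3 at column 1 and diagonals 3.
(2,3) attacks row 3 at column 3 and diagonals 2, 4.
(4,6) attacks row 3 at column 6 and diagonals 5, 7.
(5,9) attacks row 3 at column 9 and diagonals 7.
(6,2) attacks row 3 at column 2 and diagonals 5.
(7,5) attacks row 3 at column 5 and diagonals 1, 9.
(8,7) attacks row 3 at column 7 and diagonals 2.
Attacked columns: {1, 2, 3, 4, 5, 6, 7, 9}. Safe: {8}.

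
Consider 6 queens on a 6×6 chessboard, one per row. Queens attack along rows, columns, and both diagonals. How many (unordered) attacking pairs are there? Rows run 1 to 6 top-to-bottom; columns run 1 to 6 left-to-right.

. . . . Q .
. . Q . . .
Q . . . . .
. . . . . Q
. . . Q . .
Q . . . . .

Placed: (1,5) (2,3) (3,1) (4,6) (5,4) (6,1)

1

Same column: (3,1)–(6,1) (column 1).
Total attacking pairs: 1.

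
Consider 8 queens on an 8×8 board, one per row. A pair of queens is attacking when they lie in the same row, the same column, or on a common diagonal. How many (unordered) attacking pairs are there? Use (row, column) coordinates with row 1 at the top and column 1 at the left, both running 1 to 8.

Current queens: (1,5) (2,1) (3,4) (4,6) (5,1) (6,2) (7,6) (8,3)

Same column: (2,1)–(5,1) (column 1); (4,6)–(7,6) (column 6).
Same diagonal: (1,5)–(5,1) (|1−5| = |5−1| = 4); (2,1)–(7,6) (|2−7| = |1−6| = 5); (5,1)–(6,2) (|5−6| = |1−2| = 1).
Total attacking pairs: 5.

5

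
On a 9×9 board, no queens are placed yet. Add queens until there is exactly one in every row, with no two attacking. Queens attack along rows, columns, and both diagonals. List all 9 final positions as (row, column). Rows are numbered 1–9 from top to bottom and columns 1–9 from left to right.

Row 1: Safe: 1, 2, 3, 4, 5, 6, 7, 8, 9. Place at column 6.
Row 2: attacked by (1,6)→{5,6,7}. Safe: 1, 2, 3, 4, 8, 9. Place at column 1.
Row 3: attacked by (1,6)→{4,6,8}; (2,1)→{1,2}. Safe: 3, 5, 7, 9. Place at column 7.
Row 4: attacked by (1,6)→{3,6,9}; (2,1)→{1,3}; (3,7)→{6,7,8}. Safe: 2, 4, 5. Place at column 4.
Row 5: attacked by (1,6)→{2,6}; (2,1)→{1,4}; (3,7)→{5,7,9}; (4,4)→{3,4,5}. Safe: 8. Place at column 8.
Row 6: attacked by (1,6)→{1,6}; (2,1)→{1,5}; (3,7)→{4,7}; (4,4)→{2,4,6}; (5,8)→{7,8,9}. Safe: 3. Place at column 3.
Row 7: attacked by (1,6)→{6}; (2,1)→{1,6}; (3,7)→{3,7}; (4,4)→{1,4,7}; (5,8)→{6,8}; (6,3)→{2,3,4}. Safe: 5, 9. Place at column 5.
Row 8: attacked by (1,6)→{6}; (2,1)→{1,7}; (3,7)→{2,7}; (4,4)→{4,8}; (5,8)→{5,8}; (6,3)→{1,3,5}; (7,5)→{4,5,6}. Safe: 9. Place at column 9.
Row 9: attacked by (1,6)→{6}; (2,1)→{1,8}; (3,7)→{1,7}; (4,4)→{4,9}; (5,8)→{4,8}; (6,3)→{3,6}; (7,5)→{3,5,7}; (8,9)→{8,9}. Safe: 2. Place at column 2.
Columns [6, 1, 7, 4, 8, 3, 5, 9, 2], r−c [-5, 1, -4, 0, -3, 3, 2, -1, 7], r+c [7, 3, 10, 8, 13, 9, 12, 17, 11] are all distinct, so no two queens attack.

(1,6) (2,1) (3,7) (4,4) (5,8) (6,3) (7,5) (8,9) (9,2)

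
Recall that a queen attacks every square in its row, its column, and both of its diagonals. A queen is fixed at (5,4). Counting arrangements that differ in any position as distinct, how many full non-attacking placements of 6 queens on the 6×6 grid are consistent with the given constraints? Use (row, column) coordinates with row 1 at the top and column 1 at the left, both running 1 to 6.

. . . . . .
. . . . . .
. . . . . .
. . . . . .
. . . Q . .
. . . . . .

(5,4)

Branch on row 1: col 1 → 0; col 2 → 0; col 3 → 0; col 5 → 1; col 6 → 0.
Sum: 0 + 0 + 0 + 1 + 0 = 1.

1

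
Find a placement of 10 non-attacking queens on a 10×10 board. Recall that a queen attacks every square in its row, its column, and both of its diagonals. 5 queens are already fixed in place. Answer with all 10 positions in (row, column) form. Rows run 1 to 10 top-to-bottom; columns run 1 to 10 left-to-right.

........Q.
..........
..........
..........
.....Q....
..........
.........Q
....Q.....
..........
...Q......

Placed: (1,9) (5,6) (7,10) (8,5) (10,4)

Row 2: attacked by (1,9)→{8,9,10}; (5,6)→{3,6,9}; (7,10)→{5,10}; (8,5)→{5}; (10,4)→{4}. Safe: 1, 2, 7. Place at column 1.
Row 3: attacked by (1,9)→{7,9}; (2,1)→{1,2}; (5,6)→{4,6,8}; (7,10)→{6,10}; (8,5)→{5,10}; (10,4)→{4}. Safe: 3. Place at column 3.
Row 4: attacked by (1,9)→{6,9}; (2,1)→{1,3}; (3,3)→{2,3,4}; (5,6)→{5,6,7}; (7,10)→{7,10}; (8,5)→{1,5,9}; (10,4)→{4,10}. Safe: 8. Place at column 8.
Row 6: attacked by (1,9)→{4,9}; (2,1)→{1,5}; (3,3)→{3,6}; (4,8)→{6,8,10}; (5,6)→{5,6,7}; (7,10)→{9,10}; (8,5)→{3,5,7}; (10,4)→{4,8}. Safe: 2. Place at column 2.
Row 9: attacked by (1,9)→{1,9}; (2,1)→{1,8}; (3,3)→{3,9}; (4,8)→{3,8}; (5,6)→{2,6,10}; (6,2)→{2,5}; (7,10)→{8,10}; (8,5)→{4,5,6}; (10,4)→{3,4,5}. Safe: 7. Place at column 7.
Columns [9, 1, 3, 8, 6, 2, 10, 5, 7, 4], r−c [-8, 1, 0, -4, -1, 4, -3, 3, 2, 6], r+c [10, 3, 6, 12, 11, 8, 17, 13, 16, 14] are all distinct, so no two queens attack.

(1,9) (2,1) (3,3) (4,8) (5,6) (6,2) (7,10) (8,5) (9,7) (10,4)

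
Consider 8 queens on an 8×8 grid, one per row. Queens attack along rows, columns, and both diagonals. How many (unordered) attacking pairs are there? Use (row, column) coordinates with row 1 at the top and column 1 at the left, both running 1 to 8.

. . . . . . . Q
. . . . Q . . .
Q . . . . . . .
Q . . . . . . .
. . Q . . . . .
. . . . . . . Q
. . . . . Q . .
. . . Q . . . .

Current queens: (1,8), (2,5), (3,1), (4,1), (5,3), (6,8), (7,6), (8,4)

3

Same column: (1,8)–(6,8) (column 8); (3,1)–(4,1) (column 1).
Same diagonal: (3,1)–(5,3) (|3−5| = |1−3| = 2).
Total attacking pairs: 3.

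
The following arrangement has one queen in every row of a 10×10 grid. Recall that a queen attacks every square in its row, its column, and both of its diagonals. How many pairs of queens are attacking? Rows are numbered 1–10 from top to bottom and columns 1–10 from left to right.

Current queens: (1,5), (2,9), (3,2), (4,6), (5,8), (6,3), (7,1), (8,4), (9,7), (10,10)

All columns are distinct and no two queens satisfy |Δrow| = |Δcol|, so no pair attacks.

0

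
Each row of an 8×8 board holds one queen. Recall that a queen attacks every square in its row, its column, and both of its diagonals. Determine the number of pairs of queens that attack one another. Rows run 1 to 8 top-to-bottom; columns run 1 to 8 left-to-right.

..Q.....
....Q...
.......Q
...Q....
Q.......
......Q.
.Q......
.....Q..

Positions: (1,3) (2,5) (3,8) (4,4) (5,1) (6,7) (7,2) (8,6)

0

All columns are distinct and no two queens satisfy |Δrow| = |Δcol|, so no pair attacks.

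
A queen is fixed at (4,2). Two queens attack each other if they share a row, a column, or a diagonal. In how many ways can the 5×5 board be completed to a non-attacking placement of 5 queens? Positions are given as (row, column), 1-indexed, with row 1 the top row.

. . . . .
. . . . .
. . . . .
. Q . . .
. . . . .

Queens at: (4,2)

Branch on row 1: col 1 → 1; col 3 → 1; col 4 → 0.
Sum: 1 + 1 + 0 = 2.

2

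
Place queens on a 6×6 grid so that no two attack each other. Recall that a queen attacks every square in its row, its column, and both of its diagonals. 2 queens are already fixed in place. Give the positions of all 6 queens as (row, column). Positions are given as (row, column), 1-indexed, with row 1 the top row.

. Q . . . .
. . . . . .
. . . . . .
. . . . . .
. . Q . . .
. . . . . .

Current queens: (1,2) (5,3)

(1,2) (2,4) (3,6) (4,1) (5,3) (6,5)

Row 2: attacked by (1,2)→{1,2,3}; (5,3)→{3,6}. Safe: 4, 5. Place at column 4.
Row 3: attacked by (1,2)→{2,4}; (2,4)→{3,4,5}; (5,3)→{1,3,5}. Safe: 6. Place at column 6.
Row 4: attacked by (1,2)→{2,5}; (2,4)→{2,4,6}; (3,6)→{5,6}; (5,3)→{2,3,4}. Safe: 1. Place at column 1.
Row 6: attacked by (1,2)→{2}; (2,4)→{4}; (3,6)→{3,6}; (4,1)→{1,3}; (5,3)→{2,3,4}. Safe: 5. Place at column 5.
Columns [2, 4, 6, 1, 3, 5], r−c [-1, -2, -3, 3, 2, 1], r+c [3, 6, 9, 5, 8, 11] are all distinct, so no two queens attack.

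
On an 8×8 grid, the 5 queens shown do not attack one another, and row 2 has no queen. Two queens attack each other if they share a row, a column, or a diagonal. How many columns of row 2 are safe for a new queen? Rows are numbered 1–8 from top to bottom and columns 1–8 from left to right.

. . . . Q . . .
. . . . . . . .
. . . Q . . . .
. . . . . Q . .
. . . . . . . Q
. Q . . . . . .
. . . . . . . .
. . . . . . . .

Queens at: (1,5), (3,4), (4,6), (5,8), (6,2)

2

(1,5) attacks row 2 at column 5 and diagonals 4, 6.
(3,4) attacks row 2 at column 4 and diagonals 3, 5.
(4,6) attacks row 2 at column 6 and diagonals 4, 8.
(5,8) attacks row 2 at column 8 and diagonals 5.
(6,2) attacks row 2 at column 2 and diagonals 6.
Attacked columns: {2, 3, 4, 5, 6, 8}. Safe: {1, 7}.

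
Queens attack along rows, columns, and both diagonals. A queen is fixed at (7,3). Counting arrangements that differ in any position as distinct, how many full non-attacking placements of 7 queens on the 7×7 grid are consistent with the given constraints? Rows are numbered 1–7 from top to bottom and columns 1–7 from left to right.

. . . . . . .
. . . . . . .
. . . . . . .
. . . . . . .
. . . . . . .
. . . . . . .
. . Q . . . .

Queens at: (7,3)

Branch on row 1: col 1 → 1; col 2 → 0; col 4 → 1; col 5 → 2; col 6 → 1; col 7 → 1.
Sum: 1 + 0 + 1 + 2 + 1 + 1 = 6.

6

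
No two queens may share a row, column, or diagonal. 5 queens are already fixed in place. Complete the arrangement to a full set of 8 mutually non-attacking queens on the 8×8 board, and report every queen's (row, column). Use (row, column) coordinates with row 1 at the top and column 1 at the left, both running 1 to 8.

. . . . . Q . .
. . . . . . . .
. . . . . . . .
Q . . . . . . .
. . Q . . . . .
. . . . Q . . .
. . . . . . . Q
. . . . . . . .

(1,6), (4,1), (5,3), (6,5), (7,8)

(1,6) (2,2) (3,7) (4,1) (5,3) (6,5) (7,8) (8,4)

Row 2: attacked by (1,6)→{5,6,7}; (4,1)→{1,3}; (5,3)→{3,6}; (6,5)→{1,5}; (7,8)→{3,8}. Safe: 2, 4. Place at column 2.
Row 3: attacked by (1,6)→{4,6,8}; (2,2)→{1,2,3}; (4,1)→{1,2}; (5,3)→{1,3,5}; (6,5)→{2,5,8}; (7,8)→{4,8}. Safe: 7. Place at column 7.
Row 8: attacked by (1,6)→{6}; (2,2)→{2,8}; (3,7)→{2,7}; (4,1)→{1,5}; (5,3)→{3,6}; (6,5)→{3,5,7}; (7,8)→{7,8}. Safe: 4. Place at column 4.
Columns [6, 2, 7, 1, 3, 5, 8, 4], r−c [-5, 0, -4, 3, 2, 1, -1, 4], r+c [7, 4, 10, 5, 8, 11, 15, 12] are all distinct, so no two queens attack.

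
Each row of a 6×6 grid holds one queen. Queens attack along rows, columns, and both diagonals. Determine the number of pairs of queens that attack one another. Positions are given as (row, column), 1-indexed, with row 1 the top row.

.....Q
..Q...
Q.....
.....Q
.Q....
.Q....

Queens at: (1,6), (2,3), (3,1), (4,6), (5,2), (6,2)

3

Same column: (1,6)–(4,6) (column 6); (5,2)–(6,2) (column 2).
Same diagonal: (1,6)–(5,2) (|1−5| = |6−2| = 4).
Total attacking pairs: 3.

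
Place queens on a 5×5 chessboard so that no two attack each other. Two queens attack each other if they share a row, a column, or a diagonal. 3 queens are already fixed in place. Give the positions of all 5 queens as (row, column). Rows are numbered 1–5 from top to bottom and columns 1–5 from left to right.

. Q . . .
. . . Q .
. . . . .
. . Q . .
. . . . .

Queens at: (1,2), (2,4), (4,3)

Row 3: attacked by (1,2)→{2,4}; (2,4)→{3,4,5}; (4,3)→{2,3,4}. Safe: 1. Place at column 1.
Row 5: attacked by (1,2)→{2}; (2,4)→{1,4}; (3,1)→{1,3}; (4,3)→{2,3,4}. Safe: 5. Place at column 5.
Columns [2, 4, 1, 3, 5], r−c [-1, -2, 2, 1, 0], r+c [3, 6, 4, 7, 10] are all distinct, so no two queens attack.

(1,2) (2,4) (3,1) (4,3) (5,5)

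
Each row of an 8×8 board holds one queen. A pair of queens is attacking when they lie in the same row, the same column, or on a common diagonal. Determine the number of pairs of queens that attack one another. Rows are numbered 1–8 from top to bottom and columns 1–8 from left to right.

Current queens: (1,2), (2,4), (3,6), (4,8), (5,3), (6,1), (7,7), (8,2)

Same column: (1,2)–(8,2) (column 2).
Total attacking pairs: 1.

1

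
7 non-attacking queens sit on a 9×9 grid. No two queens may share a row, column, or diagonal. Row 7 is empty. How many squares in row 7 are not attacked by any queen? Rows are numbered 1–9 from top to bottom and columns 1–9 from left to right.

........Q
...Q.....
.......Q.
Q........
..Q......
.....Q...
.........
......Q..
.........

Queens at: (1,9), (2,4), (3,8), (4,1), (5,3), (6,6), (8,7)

1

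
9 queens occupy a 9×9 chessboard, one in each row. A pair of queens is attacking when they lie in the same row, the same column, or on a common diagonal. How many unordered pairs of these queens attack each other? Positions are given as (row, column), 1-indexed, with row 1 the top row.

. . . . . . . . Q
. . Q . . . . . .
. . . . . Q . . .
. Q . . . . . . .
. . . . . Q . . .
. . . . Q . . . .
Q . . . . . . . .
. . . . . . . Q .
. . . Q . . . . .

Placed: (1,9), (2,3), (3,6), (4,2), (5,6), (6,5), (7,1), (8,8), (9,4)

Same column: (3,6)–(5,6) (column 6).
Same diagonal: (2,3)–(5,6) (|2−5| = |3−6| = 3); (5,6)–(6,5) (|5−6| = |6−5| = 1).
Total attacking pairs: 3.

3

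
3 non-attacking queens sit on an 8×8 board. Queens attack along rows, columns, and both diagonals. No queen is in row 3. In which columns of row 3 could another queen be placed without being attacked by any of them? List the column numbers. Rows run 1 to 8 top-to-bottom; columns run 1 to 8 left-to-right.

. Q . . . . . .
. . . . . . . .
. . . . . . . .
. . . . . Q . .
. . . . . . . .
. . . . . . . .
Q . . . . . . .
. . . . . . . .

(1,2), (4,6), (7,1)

columns 3, 8

(1,2) attacks row 3 at column 2 and diagonals 4.
(4,6) attacks row 3 at column 6 and diagonals 5, 7.
(7,1) attacks row 3 at column 1 and diagonals 5.
Attacked columns: {1, 2, 4, 5, 6, 7}. Safe: {3, 8}.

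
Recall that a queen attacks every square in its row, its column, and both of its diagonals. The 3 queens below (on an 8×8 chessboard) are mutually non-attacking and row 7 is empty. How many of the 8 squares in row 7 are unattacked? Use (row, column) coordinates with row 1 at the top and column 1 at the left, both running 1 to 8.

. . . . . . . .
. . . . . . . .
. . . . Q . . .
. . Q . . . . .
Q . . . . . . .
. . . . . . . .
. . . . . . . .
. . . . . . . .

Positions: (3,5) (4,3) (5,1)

(3,5) attacks row 7 at column 5 and diagonals 1.
(4,3) attacks row 7 at column 3 and diagonals 6.
(5,1) attacks row 7 at column 1 and diagonals 3.
Attacked columns: {1, 3, 5, 6}. Safe: {2, 4, 7, 8}.

4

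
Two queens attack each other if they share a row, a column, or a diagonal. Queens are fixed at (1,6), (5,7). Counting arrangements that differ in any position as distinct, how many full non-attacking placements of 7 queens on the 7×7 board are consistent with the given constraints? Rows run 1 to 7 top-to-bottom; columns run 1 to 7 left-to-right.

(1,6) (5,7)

2

Branch on row 2: col 1 → 1; col 2 → 0; col 3 → 1.
Sum: 1 + 0 + 1 = 2.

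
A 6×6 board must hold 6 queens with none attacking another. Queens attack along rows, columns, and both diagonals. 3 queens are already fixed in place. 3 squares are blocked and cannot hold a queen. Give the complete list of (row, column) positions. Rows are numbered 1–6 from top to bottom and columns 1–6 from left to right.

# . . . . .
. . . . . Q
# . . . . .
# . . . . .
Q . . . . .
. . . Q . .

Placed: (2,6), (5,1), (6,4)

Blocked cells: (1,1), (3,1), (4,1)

(1,3) (2,6) (3,2) (4,5) (5,1) (6,4)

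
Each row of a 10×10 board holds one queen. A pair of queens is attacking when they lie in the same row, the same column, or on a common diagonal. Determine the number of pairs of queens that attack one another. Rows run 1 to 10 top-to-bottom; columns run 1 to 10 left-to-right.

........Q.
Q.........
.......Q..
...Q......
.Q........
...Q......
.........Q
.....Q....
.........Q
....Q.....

Same column: (4,4)–(6,4) (column 4); (7,10)–(9,10) (column 10).
Same diagonal: (1,9)–(6,4) (|1−6| = |9−4| = 5); (6,4)–(8,6) (|6−8| = |4−6| = 2).
Total attacking pairs: 4.

4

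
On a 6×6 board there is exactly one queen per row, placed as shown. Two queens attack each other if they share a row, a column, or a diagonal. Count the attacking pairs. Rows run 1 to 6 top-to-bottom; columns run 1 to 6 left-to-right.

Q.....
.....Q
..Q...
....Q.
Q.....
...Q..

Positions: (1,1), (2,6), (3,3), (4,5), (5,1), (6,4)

3

Same column: (1,1)–(5,1) (column 1).
Same diagonal: (1,1)–(3,3) (|1−3| = |1−3| = 2); (3,3)–(5,1) (|3−5| = |3−1| = 2).
Total attacking pairs: 3.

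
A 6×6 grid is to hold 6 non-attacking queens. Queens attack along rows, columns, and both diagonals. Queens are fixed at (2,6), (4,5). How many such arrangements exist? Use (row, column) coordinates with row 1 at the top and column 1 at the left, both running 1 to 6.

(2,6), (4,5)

Branch on row 1: col 1 → 0; col 3 → 1; col 4 → 0.
Sum: 0 + 1 + 0 = 1.

1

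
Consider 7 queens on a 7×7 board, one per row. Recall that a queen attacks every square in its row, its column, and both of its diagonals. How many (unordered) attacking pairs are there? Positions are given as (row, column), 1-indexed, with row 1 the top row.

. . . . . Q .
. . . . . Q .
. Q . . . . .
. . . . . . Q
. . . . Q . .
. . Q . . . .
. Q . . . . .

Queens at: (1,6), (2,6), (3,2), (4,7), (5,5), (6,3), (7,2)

Same column: (1,6)–(2,6) (column 6); (3,2)–(7,2) (column 2).
Same diagonal: (6,3)–(7,2) (|6−7| = |3−2| = 1).
Total attacking pairs: 3.

3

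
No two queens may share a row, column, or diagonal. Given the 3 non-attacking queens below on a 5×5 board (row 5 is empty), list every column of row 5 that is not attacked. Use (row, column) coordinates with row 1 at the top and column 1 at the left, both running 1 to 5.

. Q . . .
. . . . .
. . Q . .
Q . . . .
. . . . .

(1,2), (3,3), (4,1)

columns 4

(1,2) attacks row 5 at column 2.
(3,3) attacks row 5 at column 3 and diagonals 1, 5.
(4,1) attacks row 5 at column 1 and diagonals 2.
Attacked columns: {1, 2, 3, 5}. Safe: {4}.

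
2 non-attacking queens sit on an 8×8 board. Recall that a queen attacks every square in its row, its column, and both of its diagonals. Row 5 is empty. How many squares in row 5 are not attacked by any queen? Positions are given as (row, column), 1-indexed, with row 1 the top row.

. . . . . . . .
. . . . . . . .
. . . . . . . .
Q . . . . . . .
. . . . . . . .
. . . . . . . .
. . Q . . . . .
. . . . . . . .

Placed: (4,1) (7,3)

(4,1) attacks row 5 at column 1 and diagonals 2.
(7,3) attacks row 5 at column 3 and diagonals 1, 5.
Attacked columns: {1, 2, 3, 5}. Safe: {4, 6, 7, 8}.

4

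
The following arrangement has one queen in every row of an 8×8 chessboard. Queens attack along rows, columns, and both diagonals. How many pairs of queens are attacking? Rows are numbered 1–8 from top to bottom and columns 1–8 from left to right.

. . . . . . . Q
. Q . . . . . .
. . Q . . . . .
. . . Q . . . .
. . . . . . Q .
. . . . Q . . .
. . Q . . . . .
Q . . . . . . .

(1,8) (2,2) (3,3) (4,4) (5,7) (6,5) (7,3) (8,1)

5

Same column: (3,3)–(7,3) (column 3).
Same diagonal: (1,8)–(8,1) (|1−8| = |8−1| = 7); (2,2)–(3,3) (|2−3| = |2−3| = 1); (2,2)–(4,4) (|2−4| = |2−4| = 2); (3,3)–(4,4) (|3−4| = |3−4| = 1).
Total attacking pairs: 5.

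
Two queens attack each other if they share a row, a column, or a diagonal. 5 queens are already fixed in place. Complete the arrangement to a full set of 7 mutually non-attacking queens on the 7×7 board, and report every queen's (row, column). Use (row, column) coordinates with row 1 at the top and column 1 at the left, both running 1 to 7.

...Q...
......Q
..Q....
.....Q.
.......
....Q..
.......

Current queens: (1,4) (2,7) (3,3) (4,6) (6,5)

Row 5: attacked by (1,4)→{4}; (2,7)→{4,7}; (3,3)→{1,3,5}; (4,6)→{5,6,7}; (6,5)→{4,5,6}. Safe: 2. Place at column 2.
Row 7: attacked by (1,4)→{4}; (2,7)→{2,7}; (3,3)→{3,7}; (4,6)→{3,6}; (5,2)→{2,4}; (6,5)→{4,5,6}. Safe: 1. Place at column 1.
Columns [4, 7, 3, 6, 2, 5, 1], r−c [-3, -5, 0, -2, 3, 1, 6], r+c [5, 9, 6, 10, 7, 11, 8] are all distinct, so no two queens attack.

(1,4) (2,7) (3,3) (4,6) (5,2) (6,5) (7,1)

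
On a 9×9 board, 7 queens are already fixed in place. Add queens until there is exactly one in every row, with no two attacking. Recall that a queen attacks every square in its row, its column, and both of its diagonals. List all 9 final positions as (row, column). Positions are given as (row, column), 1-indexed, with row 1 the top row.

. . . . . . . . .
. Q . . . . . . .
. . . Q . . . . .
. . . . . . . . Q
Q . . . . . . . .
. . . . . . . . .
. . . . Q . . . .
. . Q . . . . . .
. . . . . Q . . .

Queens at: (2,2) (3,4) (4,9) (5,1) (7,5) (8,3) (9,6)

(1,7) (2,2) (3,4) (4,9) (5,1) (6,8) (7,5) (8,3) (9,6)

Row 1: attacked by (2,2)→{1,2,3}; (3,4)→{2,4,6}; (4,9)→{6,9}; (5,1)→{1,5}; (7,5)→{5}; (8,3)→{3}; (9,6)→{6}. Safe: 7, 8. Place at column 7.
Row 6: attacked by (1,7)→{2,7}; (2,2)→{2,6}; (3,4)→{1,4,7}; (4,9)→{7,9}; (5,1)→{1,2}; (7,5)→{4,5,6}; (8,3)→{1,3,5}; (9,6)→{3,6,9}. Safe: 8. Place at column 8.
Columns [7, 2, 4, 9, 1, 8, 5, 3, 6], r−c [-6, 0, -1, -5, 4, -2, 2, 5, 3], r+c [8, 4, 7, 13, 6, 14, 12, 11, 15] are all distinct, so no two queens attack.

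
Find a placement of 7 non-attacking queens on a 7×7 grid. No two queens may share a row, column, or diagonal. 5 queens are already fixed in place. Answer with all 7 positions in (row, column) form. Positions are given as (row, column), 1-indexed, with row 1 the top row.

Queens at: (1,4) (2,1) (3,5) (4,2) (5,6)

(1,4) (2,1) (3,5) (4,2) (5,6) (6,3) (7,7)

Row 6: attacked by (1,4)→{4}; (2,1)→{1,5}; (3,5)→{2,5}; (4,2)→{2,4}; (5,6)→{5,6,7}. Safe: 3. Place at column 3.
Row 7: attacked by (1,4)→{4}; (2,1)→{1,6}; (3,5)→{1,5}; (4,2)→{2,5}; (5,6)→{4,6}; (6,3)→{2,3,4}. Safe: 7. Place at column 7.
Columns [4, 1, 5, 2, 6, 3, 7], r−c [-3, 1, -2, 2, -1, 3, 0], r+c [5, 3, 8, 6, 11, 9, 14] are all distinct, so no two queens attack.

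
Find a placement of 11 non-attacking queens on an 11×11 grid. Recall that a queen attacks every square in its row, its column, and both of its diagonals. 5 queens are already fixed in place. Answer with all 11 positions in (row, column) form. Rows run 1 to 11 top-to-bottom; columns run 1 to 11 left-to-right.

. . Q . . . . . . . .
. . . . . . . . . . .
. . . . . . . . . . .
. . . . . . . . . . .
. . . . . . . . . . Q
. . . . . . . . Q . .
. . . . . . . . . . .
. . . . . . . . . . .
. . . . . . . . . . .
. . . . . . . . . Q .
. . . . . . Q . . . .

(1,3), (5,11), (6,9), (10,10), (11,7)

(1,3) (2,6) (3,4) (4,1) (5,11) (6,9) (7,5) (8,2) (9,8) (10,10) (11,7)

Row 2: attacked by (1,3)→{2,3,4}; (5,11)→{8,11}; (6,9)→{5,9}; (10,10)→{2,10}; (11,7)→{7}. Safe: 1, 6. Place at column 6.
Row 3: attacked by (1,3)→{1,3,5}; (2,6)→{5,6,7}; (5,11)→{9,11}; (6,9)→{6,9}; (10,10)→{3,10}; (11,7)→{7}. Safe: 2, 4, 8. Place at column 4.
Row 4: attacked by (1,3)→{3,6}; (2,6)→{4,6,8}; (3,4)→{3,4,5}; (5,11)→{10,11}; (6,9)→{7,9,11}; (10,10)→{4,10}; (11,7)→{7}. Safe: 1, 2. Place at column 1.
Row 7: attacked by (1,3)→{3,9}; (2,6)→{1,6,11}; (3,4)→{4,8}; (4,1)→{1,4}; (5,11)→{9,11}; (6,9)→{8,9,10}; (10,10)→{7,10}; (11,7)→{3,7,11}. Safe: 2, 5. Place at column 5.
Row 8: attacked by (1,3)→{3,10}; (2,6)→{6}; (3,4)→{4,9}; (4,1)→{1,5}; (5,11)→{8,11}; (6,9)→{7,9,11}; (7,5)→{4,5,6}; (10,10)→{8,10}; (11,7)→{4,7,10}. Safe: 2. Place at column 2.
Row 9: attacked by (1,3)→{3,11}; (2,6)→{6}; (3,4)→{4,10}; (4,1)→{1,6}; (5,11)→{7,11}; (6,9)→{6,9}; (7,5)→{3,5,7}; (8,2)→{1,2,3}; (10,10)→{9,10,11}; (11,7)→{5,7,9}. Safe: 8. Place at column 8.
Columns [3, 6, 4, 1, 11, 9, 5, 2, 8, 10, 7], r−c [-2, -4, -1, 3, -6, -3, 2, 6, 1, 0, 4], r+c [4, 8, 7, 5, 16, 15, 12, 10, 17, 20, 18] are all distinct, so no two queens attack.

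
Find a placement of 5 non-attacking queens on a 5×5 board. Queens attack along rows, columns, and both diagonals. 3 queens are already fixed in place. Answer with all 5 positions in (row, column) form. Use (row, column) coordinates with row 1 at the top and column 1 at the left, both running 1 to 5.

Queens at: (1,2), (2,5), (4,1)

(1,2) (2,5) (3,3) (4,1) (5,4)

Row 3: attacked by (1,2)→{2,4}; (2,5)→{4,5}; (4,1)→{1,2}. Safe: 3. Place at column 3.
Row 5: attacked by (1,2)→{2}; (2,5)→{2,5}; (3,3)→{1,3,5}; (4,1)→{1,2}. Safe: 4. Place at column 4.
Columns [2, 5, 3, 1, 4], r−c [-1, -3, 0, 3, 1], r+c [3, 7, 6, 5, 9] are all distinct, so no two queens attack.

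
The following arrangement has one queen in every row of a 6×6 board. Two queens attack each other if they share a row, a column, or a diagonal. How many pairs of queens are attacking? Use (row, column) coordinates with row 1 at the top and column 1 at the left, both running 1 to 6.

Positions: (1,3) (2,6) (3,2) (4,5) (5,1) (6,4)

0

All columns are distinct and no two queens satisfy |Δrow| = |Δcol|, so no pair attacks.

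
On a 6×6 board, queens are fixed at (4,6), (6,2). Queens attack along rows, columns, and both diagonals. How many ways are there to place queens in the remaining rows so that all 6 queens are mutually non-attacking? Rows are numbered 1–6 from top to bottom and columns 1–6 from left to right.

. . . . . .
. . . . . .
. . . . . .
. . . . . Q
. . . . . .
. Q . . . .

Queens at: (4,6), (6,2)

Branch on row 1: col 1 → 0; col 4 → 0; col 5 → 1.
Sum: 0 + 0 + 1 = 1.

1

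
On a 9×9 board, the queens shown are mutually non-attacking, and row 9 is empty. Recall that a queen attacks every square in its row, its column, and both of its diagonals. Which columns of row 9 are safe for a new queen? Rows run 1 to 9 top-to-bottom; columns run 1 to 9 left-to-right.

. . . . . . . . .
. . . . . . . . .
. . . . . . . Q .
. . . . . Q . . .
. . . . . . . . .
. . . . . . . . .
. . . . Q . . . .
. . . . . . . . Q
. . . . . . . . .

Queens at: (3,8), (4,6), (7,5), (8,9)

columns 4

(3,8) attacks row 9 at column 8 and diagonals 2.
(4,6) attacks row 9 at column 6 and diagonals 1.
(7,5) attacks row 9 at column 5 and diagonals 3, 7.
(8,9) attacks row 9 at column 9 and diagonals 8.
Attacked columns: {1, 2, 3, 5, 6, 7, 8, 9}. Safe: {4}.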